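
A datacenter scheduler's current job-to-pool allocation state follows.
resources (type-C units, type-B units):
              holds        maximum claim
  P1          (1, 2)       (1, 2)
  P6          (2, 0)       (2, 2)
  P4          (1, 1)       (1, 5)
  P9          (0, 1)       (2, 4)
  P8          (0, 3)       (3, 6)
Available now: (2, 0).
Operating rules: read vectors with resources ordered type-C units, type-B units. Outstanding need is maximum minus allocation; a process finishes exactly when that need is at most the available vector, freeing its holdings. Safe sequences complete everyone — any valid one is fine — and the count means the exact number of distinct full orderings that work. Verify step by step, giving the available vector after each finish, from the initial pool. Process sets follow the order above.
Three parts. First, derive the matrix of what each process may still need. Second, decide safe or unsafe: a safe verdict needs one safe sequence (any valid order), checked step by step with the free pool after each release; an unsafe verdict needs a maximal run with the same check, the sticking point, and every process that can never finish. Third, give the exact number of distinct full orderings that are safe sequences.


(1) Remaining need (order type-C units, type-B units):
  P1: (0, 0)
  P6: (0, 2)
  P4: (0, 4)
  P9: (2, 3)
  P8: (3, 3)
(2) UNSAFE.
Key observation: once P1, P6 finish, the pool peaks at (5, 2) — and every remaining process still needs more type-B units than that.
Going as far as possible: P1, P6; after that, nothing fits. Walking it through:
  pool = (2, 0)
  run P1 (needs (0, 0), free (2, 0)); after release of (1, 2) the pool is (3, 2)
  run P6 (needs (0, 2), free (3, 2)); after release of (2, 0) the pool is (5, 2)
  P4 still needs (0, 4) but only (5, 2) is free — short on type-B units
  P9 still needs (2, 3) but only (5, 2) is free — short on type-B units
  P8 still needs (3, 3) but only (5, 2) is free — short on type-B units
Processes that can never finish: P4, P9 and P8.
(3) Precisely 0 of the possible complete orderings are safe sequences.


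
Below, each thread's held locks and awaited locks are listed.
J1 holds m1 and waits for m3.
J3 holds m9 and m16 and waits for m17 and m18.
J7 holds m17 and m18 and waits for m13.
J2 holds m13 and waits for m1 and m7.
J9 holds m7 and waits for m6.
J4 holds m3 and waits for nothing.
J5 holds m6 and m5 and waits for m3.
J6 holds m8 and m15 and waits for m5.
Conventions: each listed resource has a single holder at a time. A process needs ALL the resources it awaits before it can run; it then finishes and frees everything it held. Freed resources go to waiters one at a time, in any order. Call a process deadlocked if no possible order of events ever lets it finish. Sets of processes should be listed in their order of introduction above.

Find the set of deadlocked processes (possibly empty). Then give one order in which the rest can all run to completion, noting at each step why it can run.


Nothing here is deadlocked.
Key observation: every chain of waits terminates; starting from the processes that wait on nothing, all the rest unlock in turn.
One completion order for the rest: J4, J1, J5, J6, J9, J2, J7, J3.
Check, step by step:
  J4: no waits; runs immediately, freeing m3
  J1: everything it awaited (m3) is free; runs, freeing m1
  J5: everything it awaited (m3) is free; runs, freeing m6 and m5
  J6: everything it awaited (m5) is free; runs, freeing m8 and m15
  J9: everything it awaited (m6) is free; runs, freeing m7
  J2: everything it awaited (m1 and m7) is free; runs, freeing m13
  J7: everything it awaited (m13) is free; runs, freeing m17 and m18
  J3: everything it awaited (m17 and m18) is free; runs, freeing m9 and m16


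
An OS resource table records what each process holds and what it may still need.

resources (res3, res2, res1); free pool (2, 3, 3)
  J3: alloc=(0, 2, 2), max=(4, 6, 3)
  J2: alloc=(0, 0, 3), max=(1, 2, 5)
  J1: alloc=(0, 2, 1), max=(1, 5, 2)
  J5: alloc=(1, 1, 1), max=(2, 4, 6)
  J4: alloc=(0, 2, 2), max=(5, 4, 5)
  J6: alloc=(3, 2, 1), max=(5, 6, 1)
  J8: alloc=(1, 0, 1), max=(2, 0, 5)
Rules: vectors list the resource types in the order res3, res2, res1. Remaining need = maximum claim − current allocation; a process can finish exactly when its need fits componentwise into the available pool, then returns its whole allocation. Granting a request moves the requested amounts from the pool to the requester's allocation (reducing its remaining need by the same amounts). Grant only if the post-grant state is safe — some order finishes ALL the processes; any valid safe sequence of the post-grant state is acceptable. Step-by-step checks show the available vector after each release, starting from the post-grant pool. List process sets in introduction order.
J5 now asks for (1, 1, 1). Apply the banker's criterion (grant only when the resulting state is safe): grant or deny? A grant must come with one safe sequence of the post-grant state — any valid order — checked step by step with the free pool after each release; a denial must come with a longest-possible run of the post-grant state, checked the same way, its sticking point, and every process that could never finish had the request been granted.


GRANT — the state after the grant stays safe, e.g. via J2, J5, J8, J1, J6, J3, J4.
Key observation: (1, 2, 2) free after granting still covers J2 first, and each release covers the next.
Step-by-step check of the post-grant state:
  pool = (1, 2, 2)
  J2 needs (1, 2, 2) <= (1, 2, 2) -> finishes; pool += (0, 0, 3) = (1, 2, 5)
  J5 needs (0, 2, 4) <= (1, 2, 5) -> finishes; pool += (2, 2, 2) = (3, 4, 7)
  J8 needs (1, 0, 4) <= (3, 4, 7) -> finishes; pool += (1, 0, 1) = (4, 4, 8)
  J1 needs (1, 3, 1) <= (4, 4, 8) -> finishes; pool += (0, 2, 1) = (4, 6, 9)
  J6 needs (2, 4, 0) <= (4, 6, 9) -> finishes; pool += (3, 2, 1) = (7, 8, 10)
  J3 needs (4, 4, 1) <= (7, 8, 10) -> finishes; pool += (0, 2, 2) = (7, 10, 12)
  J4 needs (5, 2, 3) <= (7, 10, 12) -> finishes; pool += (0, 2, 2) = (7, 12, 14)


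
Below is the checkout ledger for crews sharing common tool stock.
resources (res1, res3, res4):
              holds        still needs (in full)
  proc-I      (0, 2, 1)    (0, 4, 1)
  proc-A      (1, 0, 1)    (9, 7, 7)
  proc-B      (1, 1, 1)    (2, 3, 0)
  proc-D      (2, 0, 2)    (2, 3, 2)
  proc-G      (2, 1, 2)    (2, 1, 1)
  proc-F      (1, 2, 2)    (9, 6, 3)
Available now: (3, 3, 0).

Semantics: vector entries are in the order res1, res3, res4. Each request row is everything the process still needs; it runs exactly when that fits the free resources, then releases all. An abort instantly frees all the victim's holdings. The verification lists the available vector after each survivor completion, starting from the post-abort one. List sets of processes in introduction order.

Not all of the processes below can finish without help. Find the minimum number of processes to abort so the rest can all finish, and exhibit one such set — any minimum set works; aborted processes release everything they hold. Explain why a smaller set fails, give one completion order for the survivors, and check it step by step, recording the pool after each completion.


The answer: abort proc-F.
Key observation: the deadlocked proc-A becomes finishable only because proc-F released (1, 2, 2); it completes at step 5 below.
Minimality: the empty abort set fails — the state is deadlocked as it stands.
One survivor order: proc-D, proc-I, proc-B, proc-G, proc-A. Check, step by step (post-abort pool first):
  pool = (4, 5, 2)
  proc-D: need (2, 3, 2) fits (4, 5, 2); releases (2, 0, 2), pool now (6, 5, 4)
  proc-I: need (0, 4, 1) fits (6, 5, 4); releases (0, 2, 1), pool now (6, 7, 5)
  proc-B: need (2, 3, 0) fits (6, 7, 5); releases (1, 1, 1), pool now (7, 8, 6)
  proc-G: need (2, 1, 1) fits (7, 8, 6); releases (2, 1, 2), pool now (9, 9, 8)
  proc-A: need (9, 7, 7) fits (9, 9, 8); releases (1, 0, 1), pool now (10, 9, 9)


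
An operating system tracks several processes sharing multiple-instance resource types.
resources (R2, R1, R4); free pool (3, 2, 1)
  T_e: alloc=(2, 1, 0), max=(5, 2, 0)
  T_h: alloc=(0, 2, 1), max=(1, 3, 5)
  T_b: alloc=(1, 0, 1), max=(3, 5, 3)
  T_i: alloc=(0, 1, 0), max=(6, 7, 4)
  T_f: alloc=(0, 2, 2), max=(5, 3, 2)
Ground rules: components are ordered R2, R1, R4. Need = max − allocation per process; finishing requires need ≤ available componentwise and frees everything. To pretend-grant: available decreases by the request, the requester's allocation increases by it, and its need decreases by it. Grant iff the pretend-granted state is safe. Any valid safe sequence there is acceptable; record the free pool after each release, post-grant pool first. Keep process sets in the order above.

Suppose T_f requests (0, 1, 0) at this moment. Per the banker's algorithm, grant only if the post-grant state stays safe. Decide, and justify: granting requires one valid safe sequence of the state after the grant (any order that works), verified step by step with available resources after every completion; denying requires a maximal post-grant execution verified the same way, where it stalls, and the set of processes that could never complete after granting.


GRANT: granting preserves safety; a valid post-grant sequence is T_e, T_f, T_b, T_h, T_i.
Key observation: with (3, 1, 1) left after the transfer, T_e can run at once — the state stays safe.
Step-by-step check of the post-grant state:
  pool = (3, 1, 1)
  T_e: need (3, 1, 0) fits (3, 1, 1); releases (2, 1, 0), pool now (5, 2, 1)
  T_f: need (5, 0, 0) fits (5, 2, 1); releases (0, 3, 2), pool now (5, 5, 3)
  T_b: need (2, 5, 2) fits (5, 5, 3); releases (1, 0, 1), pool now (6, 5, 4)
  T_h: need (1, 1, 4) fits (6, 5, 4); releases (0, 2, 1), pool now (6, 7, 5)
  T_i: need (6, 6, 4) fits (6, 7, 5); releases (0, 1, 0), pool now (6, 8, 5)


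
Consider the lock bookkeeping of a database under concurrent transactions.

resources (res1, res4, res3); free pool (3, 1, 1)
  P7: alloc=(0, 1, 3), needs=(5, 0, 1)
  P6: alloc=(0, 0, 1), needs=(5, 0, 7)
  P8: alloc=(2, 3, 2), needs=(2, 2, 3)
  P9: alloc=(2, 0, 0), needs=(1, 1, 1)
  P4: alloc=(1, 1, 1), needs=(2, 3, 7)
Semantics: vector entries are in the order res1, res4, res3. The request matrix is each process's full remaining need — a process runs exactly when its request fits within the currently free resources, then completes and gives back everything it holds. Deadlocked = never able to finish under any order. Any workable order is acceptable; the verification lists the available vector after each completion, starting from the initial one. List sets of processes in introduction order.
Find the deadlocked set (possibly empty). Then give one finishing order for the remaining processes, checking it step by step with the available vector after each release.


The deadlocked set is P6 and P4.
Key observation: P9, P7, P8 can finish, but then (7, 5, 6) is all there is, and the blocked group's res3 demands exceed it.
The rest can finish in the order P9, P7, P8. Check, step by step:
  pool = (3, 1, 1)
  run P9 (needs (1, 1, 1), free (3, 1, 1)); after release of (2, 0, 0) the pool is (5, 1, 1)
  run P7 (needs (5, 0, 1), free (5, 1, 1)); after release of (0, 1, 3) the pool is (5, 2, 4)
  run P8 (needs (2, 2, 3), free (5, 2, 4)); after release of (2, 3, 2) the pool is (7, 5, 6)
The blocked processes can never fit:
  P6 cannot run: need (5, 0, 7) vs free (7, 5, 6) (insufficient res3)
  P4 cannot run: need (2, 3, 7) vs free (7, 5, 6) (insufficient res3)


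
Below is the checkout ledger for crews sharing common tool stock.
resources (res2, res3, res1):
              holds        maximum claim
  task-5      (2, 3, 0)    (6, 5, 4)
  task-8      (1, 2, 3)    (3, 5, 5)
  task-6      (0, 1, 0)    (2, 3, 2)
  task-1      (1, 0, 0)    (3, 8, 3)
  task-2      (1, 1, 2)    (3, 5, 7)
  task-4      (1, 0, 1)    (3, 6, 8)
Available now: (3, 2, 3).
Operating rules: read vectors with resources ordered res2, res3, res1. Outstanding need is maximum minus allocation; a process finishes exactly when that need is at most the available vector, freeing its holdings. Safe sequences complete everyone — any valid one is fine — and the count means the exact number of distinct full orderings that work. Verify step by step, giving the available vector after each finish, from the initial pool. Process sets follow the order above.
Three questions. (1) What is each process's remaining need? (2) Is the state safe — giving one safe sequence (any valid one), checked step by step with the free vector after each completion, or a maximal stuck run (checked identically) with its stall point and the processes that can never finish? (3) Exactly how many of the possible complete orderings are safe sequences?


(1) Outstanding need per process (order res2, res3, res1):
  task-5: (4, 2, 4)
  task-8: (2, 3, 2)
  task-6: (2, 2, 2)
  task-1: (2, 8, 3)
  task-2: (2, 4, 5)
  task-4: (2, 6, 7)
(2) SAFE — a valid safe sequence is task-6, task-8, task-5, task-2, task-1, task-4.
Key observation: task-6 is the earliest step where a requested resource binds exactly: need (2, 2, 2), pool (3, 2, 3) at its turn.
Verifying each step:
  pool = (3, 2, 3)
  run task-6 (needs (2, 2, 2), free (3, 2, 3)); after release of (0, 1, 0) the pool is (3, 3, 3)
  run task-8 (needs (2, 3, 2), free (3, 3, 3)); after release of (1, 2, 3) the pool is (4, 5, 6)
  run task-5 (needs (4, 2, 4), free (4, 5, 6)); after release of (2, 3, 0) the pool is (6, 8, 6)
  run task-2 (needs (2, 4, 5), free (6, 8, 6)); after release of (1, 1, 2) the pool is (7, 9, 8)
  run task-1 (needs (2, 8, 3), free (7, 9, 8)); after release of (1, 0, 0) the pool is (8, 9, 8)
  run task-4 (needs (2, 6, 7), free (8, 9, 8)); after release of (1, 0, 1) the pool is (9, 9, 9)
(3) Precisely 6 of the possible complete orderings are safe sequences.


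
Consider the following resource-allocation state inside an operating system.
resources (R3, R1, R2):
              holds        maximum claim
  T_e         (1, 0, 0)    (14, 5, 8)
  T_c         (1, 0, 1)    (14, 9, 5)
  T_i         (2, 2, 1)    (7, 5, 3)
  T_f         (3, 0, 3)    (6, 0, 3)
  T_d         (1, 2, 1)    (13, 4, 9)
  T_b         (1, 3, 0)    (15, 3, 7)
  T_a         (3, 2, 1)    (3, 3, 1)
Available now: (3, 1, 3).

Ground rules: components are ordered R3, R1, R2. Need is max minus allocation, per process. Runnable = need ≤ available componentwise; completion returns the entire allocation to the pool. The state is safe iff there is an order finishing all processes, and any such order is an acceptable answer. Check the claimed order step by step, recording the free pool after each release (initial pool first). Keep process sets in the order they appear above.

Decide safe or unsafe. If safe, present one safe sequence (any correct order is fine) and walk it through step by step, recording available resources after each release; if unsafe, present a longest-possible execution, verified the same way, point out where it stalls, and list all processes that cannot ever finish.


The state is UNSAFE.
Key observation: R3 is the bottleneck — with T_a, T_i, T_f done the pool holds (11, 5, 8), short of every remaining need.
A maximal execution: T_a, T_i, T_f — then nothing else fits. Walking it through:
  pool = (3, 1, 3)
  T_a needs (0, 1, 0) <= (3, 1, 3) -> finishes; pool += (3, 2, 1) = (6, 3, 4)
  T_i needs (5, 3, 2) <= (6, 3, 4) -> finishes; pool += (2, 2, 1) = (8, 5, 5)
  T_f needs (3, 0, 0) <= (8, 5, 5) -> finishes; pool += (3, 0, 3) = (11, 5, 8)
  T_e still needs (13, 5, 8) but only (11, 5, 8) is free — short on R3
  T_c still needs (13, 9, 4) but only (11, 5, 8) is free — short on R3 and R1
  T_d still needs (12, 2, 8) but only (11, 5, 8) is free — short on R3
  T_b still needs (14, 0, 7) but only (11, 5, 8) is free — short on R3
Permanently blocked: T_e, T_c, T_d and T_b.


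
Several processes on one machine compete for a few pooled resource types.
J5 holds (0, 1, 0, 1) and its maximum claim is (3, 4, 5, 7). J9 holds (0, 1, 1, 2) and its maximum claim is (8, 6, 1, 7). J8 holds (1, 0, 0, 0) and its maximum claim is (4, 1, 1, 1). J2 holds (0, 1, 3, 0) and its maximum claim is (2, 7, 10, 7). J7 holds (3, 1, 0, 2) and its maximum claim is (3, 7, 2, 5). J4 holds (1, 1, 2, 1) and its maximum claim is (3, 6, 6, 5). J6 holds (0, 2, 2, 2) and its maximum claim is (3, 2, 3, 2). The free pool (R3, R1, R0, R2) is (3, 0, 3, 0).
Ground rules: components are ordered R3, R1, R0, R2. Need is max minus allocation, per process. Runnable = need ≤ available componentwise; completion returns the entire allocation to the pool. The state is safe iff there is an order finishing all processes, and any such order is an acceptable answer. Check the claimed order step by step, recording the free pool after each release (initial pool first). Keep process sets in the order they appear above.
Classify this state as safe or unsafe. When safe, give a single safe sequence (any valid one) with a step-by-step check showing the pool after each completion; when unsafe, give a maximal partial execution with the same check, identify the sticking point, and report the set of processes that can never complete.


The state is UNSAFE.
Key observation: after J6, J8 complete, (4, 2, 5, 2) is the best the pool ever gets, yet each leftover process wants more R1.
The run J6, J8 cannot be extended any further. Step-by-step check:
  pool = (3, 0, 3, 0)
  J6: need (3, 0, 1, 0) fits (3, 0, 3, 0); releases (0, 2, 2, 2), pool now (3, 2, 5, 2)
  J8: need (3, 1, 1, 1) fits (3, 2, 5, 2); releases (1, 0, 0, 0), pool now (4, 2, 5, 2)
  J5 still needs (3, 3, 5, 6) but only (4, 2, 5, 2) is free — short on R1 and R2
  J9 still needs (8, 5, 0, 5) but only (4, 2, 5, 2) is free — short on R3, R1 and R2
  J2 still needs (2, 6, 7, 7) but only (4, 2, 5, 2) is free — short on R1, R0 and R2
  J7 still needs (0, 6, 2, 3) but only (4, 2, 5, 2) is free — short on R1 and R2
  J4 still needs (2, 5, 4, 4) but only (4, 2, 5, 2) is free — short on R1 and R2
Permanently blocked: J5, J9, J2, J7 and J4.


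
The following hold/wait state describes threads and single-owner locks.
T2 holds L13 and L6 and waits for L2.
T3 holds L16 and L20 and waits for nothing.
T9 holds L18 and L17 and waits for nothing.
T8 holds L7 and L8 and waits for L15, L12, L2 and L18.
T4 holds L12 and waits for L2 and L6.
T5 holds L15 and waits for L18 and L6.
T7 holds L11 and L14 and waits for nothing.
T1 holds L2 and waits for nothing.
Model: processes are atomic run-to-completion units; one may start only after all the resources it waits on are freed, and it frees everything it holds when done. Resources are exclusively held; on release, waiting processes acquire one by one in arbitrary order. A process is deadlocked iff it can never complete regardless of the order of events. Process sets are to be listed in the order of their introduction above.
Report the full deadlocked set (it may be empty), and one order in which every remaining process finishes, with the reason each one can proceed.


Nothing here is deadlocked.
Key observation: there is no circular wait here — follow any chain and it reaches a process that is free to run now.
A valid finishing order for the others: T1, T2, T3, T9, T7, T4, T5, T8.
Check, step by step:
  T1: no waits; runs immediately, freeing L2
  T2: everything it awaited (L2) is free; runs, freeing L13 and L6
  T3: no waits; runs immediately, freeing L16 and L20
  T9: no waits; runs immediately, freeing L18 and L17
  T7: no waits; runs immediately, freeing L11 and L14
  T4: everything it awaited (L2 and L6) is free; runs, freeing L12
  T5: everything it awaited (L18 and L6) is free; runs, freeing L15
  T8: everything it awaited (L15, L12, L2 and L18) is free; runs, freeing L7 and L8


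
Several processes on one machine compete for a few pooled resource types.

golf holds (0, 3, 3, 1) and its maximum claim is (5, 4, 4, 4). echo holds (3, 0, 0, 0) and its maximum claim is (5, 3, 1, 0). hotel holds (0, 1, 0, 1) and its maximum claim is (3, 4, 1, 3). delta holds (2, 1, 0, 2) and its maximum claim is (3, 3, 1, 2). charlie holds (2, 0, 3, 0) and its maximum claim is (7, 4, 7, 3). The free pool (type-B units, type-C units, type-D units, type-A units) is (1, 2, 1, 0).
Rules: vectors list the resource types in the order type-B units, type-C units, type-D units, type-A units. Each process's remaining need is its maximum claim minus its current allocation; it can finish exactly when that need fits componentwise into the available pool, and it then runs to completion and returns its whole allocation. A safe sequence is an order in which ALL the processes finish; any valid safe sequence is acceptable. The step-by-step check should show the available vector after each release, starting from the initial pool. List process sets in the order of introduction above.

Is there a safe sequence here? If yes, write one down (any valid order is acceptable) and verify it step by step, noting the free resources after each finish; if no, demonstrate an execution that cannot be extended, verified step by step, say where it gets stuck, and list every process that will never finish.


The state is SAFE; one workable sequence: delta, echo, hotel, golf, charlie.
Key observation: delta is the earliest step where a requested resource binds exactly: need (1, 2, 1, 0), pool (1, 2, 1, 0) at its turn.
Verifying each step:
  pool = (1, 2, 1, 0)
  delta needs (1, 2, 1, 0) <= (1, 2, 1, 0) -> finishes; pool += (2, 1, 0, 2) = (3, 3, 1, 2)
  echo needs (2, 3, 1, 0) <= (3, 3, 1, 2) -> finishes; pool += (3, 0, 0, 0) = (6, 3, 1, 2)
  hotel needs (3, 3, 1, 2) <= (6, 3, 1, 2) -> finishes; pool += (0, 1, 0, 1) = (6, 4, 1, 3)
  golf needs (5, 1, 1, 3) <= (6, 4, 1, 3) -> finishes; pool += (0, 3, 3, 1) = (6, 7, 4, 4)
  charlie needs (5, 4, 4, 3) <= (6, 7, 4, 4) -> finishes; pool += (2, 0, 3, 0) = (8, 7, 7, 4)


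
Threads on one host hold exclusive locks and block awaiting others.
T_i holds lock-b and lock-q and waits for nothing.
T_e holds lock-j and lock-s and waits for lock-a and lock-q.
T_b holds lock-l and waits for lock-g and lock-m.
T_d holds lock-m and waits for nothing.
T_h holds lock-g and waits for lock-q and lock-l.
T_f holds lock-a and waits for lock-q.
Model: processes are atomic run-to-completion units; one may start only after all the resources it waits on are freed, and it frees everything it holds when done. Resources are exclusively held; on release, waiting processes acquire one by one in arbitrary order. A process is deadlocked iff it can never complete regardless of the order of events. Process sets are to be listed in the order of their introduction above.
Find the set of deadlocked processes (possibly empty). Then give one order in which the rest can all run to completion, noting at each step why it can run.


The deadlocked set is T_b and T_h.
Key observation: the wait chain closes on itself along T_b -> T_h -> T_b; no other process is dragged down with it.
A valid finishing order for the others: T_i, T_f, T_e, T_d.
Step-by-step check:
  T_i: no waits; runs immediately, freeing lock-b and lock-q
  T_f waits on lock-q — all released -> runs and releases lock-a
  T_e waits on lock-a and lock-q — all released -> runs and releases lock-j and lock-s
  T_d: no waits; runs immediately, freeing lock-m


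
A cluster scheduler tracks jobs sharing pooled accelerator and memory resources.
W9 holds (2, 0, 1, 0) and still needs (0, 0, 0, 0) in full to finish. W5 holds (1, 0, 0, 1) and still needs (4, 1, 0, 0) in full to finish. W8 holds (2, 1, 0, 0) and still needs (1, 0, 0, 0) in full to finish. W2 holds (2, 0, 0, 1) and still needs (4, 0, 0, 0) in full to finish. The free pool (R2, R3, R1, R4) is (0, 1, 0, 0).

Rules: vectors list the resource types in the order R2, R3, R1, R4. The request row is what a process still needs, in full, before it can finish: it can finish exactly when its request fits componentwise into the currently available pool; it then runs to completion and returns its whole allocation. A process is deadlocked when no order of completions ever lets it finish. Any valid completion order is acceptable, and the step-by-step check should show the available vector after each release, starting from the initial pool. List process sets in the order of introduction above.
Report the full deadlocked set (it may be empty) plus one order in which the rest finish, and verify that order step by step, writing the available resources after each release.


No process is deadlocked.
Key observation: W9 fits the free pool immediately, and its release cascades until everyone finishes.
A valid finishing order for the others: W9, W8, W2, W5. Verifying each step:
  pool = (0, 1, 0, 0)
  run W9 (needs (0, 0, 0, 0), free (0, 1, 0, 0)); after release of (2, 0, 1, 0) the pool is (2, 1, 1, 0)
  run W8 (needs (1, 0, 0, 0), free (2, 1, 1, 0)); after release of (2, 1, 0, 0) the pool is (4, 2, 1, 0)
  run W2 (needs (4, 0, 0, 0), free (4, 2, 1, 0)); after release of (2, 0, 0, 1) the pool is (6, 2, 1, 1)
  run W5 (needs (4, 1, 0, 0), free (6, 2, 1, 1)); after release of (1, 0, 0, 1) the pool is (7, 2, 1, 2)


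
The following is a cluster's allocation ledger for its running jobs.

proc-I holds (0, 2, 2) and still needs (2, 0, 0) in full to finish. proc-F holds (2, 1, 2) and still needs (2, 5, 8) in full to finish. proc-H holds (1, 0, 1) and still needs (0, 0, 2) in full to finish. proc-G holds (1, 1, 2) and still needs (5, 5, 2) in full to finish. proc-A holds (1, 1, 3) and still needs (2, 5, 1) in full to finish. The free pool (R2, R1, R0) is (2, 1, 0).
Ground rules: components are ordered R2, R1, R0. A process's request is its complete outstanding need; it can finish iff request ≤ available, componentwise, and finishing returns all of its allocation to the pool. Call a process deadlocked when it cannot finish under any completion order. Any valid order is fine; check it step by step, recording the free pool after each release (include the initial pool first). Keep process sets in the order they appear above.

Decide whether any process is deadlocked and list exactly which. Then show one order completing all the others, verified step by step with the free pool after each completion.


Deadlocked set: proc-F, proc-G and proc-A.
Key observation: no order helps: past proc-I, proc-H, the free pool tops out at (3, 3, 3), below what each blocked process needs in R1.
One completion order for the rest: proc-I, proc-H. Check, step by step:
  pool = (2, 1, 0)
  run proc-I (needs (2, 0, 0), free (2, 1, 0)); after release of (0, 2, 2) the pool is (2, 3, 2)
  run proc-H (needs (0, 0, 2), free (2, 3, 2)); after release of (1, 0, 1) the pool is (3, 3, 3)
The stuck group stays short no matter what:
  proc-F cannot run: need (2, 5, 8) vs free (3, 3, 3) (insufficient R1 and R0)
  proc-G cannot run: need (5, 5, 2) vs free (3, 3, 3) (insufficient R2 and R1)
  proc-A cannot run: need (2, 5, 1) vs free (3, 3, 3) (insufficient R1)


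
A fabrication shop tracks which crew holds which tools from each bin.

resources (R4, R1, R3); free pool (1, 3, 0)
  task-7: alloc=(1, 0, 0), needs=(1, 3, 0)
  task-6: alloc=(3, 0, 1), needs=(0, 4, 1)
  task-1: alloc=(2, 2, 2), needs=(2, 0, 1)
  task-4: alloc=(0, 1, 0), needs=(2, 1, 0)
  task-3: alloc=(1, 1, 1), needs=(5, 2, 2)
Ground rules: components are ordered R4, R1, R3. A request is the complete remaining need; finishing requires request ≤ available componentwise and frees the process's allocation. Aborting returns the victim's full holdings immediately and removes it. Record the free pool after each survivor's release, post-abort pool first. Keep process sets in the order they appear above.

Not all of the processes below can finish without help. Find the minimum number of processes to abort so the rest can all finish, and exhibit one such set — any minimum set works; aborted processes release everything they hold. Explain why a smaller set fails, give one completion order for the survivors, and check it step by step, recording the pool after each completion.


The answer: abort task-3.
Key observation: before aborting task-3, task-6 was permanently blocked — no order could ever run it; afterwards it completes at step 1.
No smaller set exists: with zero aborts the deadlock remains.
One survivor order: task-6, task-4, task-7, task-1. Check, step by step (post-abort pool first):
  pool = (2, 4, 1)
  task-6 needs (0, 4, 1) <= (2, 4, 1) -> finishes; pool += (3, 0, 1) = (5, 4, 2)
  task-4 needs (2, 1, 0) <= (5, 4, 2) -> finishes; pool += (0, 1, 0) = (5, 5, 2)
  task-7 needs (1, 3, 0) <= (5, 5, 2) -> finishes; pool += (1, 0, 0) = (6, 5, 2)
  task-1 needs (2, 0, 1) <= (6, 5, 2) -> finishes; pool += (2, 2, 2) = (8, 7, 4)


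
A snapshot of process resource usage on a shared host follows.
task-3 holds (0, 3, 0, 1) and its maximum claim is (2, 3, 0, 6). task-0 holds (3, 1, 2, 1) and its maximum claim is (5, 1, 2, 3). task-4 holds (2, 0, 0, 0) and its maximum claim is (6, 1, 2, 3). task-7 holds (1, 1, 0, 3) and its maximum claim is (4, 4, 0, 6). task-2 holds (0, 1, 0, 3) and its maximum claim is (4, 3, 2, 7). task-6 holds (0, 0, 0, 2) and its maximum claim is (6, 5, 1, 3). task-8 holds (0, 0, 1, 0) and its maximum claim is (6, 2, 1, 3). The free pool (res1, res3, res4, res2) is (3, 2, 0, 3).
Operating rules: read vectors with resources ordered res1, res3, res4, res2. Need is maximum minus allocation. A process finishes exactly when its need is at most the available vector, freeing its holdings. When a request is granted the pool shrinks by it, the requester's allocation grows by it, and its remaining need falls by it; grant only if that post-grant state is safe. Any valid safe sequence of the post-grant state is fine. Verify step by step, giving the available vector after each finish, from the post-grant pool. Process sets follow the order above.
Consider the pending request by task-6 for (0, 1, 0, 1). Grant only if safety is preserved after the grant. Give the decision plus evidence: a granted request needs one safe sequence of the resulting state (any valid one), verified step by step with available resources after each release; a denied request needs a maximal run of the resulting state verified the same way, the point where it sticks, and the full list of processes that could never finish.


DENY — the pretend-granted state is unsafe.
Key observation: after task-0, task-4, task-8 the pool peaks at (8, 2, 3, 3), and each blocked process is short somewhere: task-3 on res2; task-7 on res3; task-2 on res2; task-6 on res3.
Pretend the grant happened; the run task-0, task-4, task-8 goes as far as possible. Step-by-step check:
  pool = (3, 1, 0, 2)
  task-0: need (2, 0, 0, 2) fits (3, 1, 0, 2); releases (3, 1, 2, 1), pool now (6, 2, 2, 3)
  task-4: need (4, 1, 2, 3) fits (6, 2, 2, 3); releases (2, 0, 0, 0), pool now (8, 2, 2, 3)
  task-8: need (6, 2, 0, 3) fits (8, 2, 2, 3); releases (0, 0, 1, 0), pool now (8, 2, 3, 3)
  blocked: task-3 wants (2, 0, 0, 5), pool (8, 2, 3, 3) — not enough res2
  blocked: task-7 wants (3, 3, 0, 3), pool (8, 2, 3, 3) — not enough res3
  blocked: task-2 wants (4, 2, 2, 4), pool (8, 2, 3, 3) — not enough res2
  blocked: task-6 wants (6, 4, 1, 0), pool (8, 2, 3, 3) — not enough res3
Had the request been granted, task-3, task-7, task-2 and task-6 could never finish.


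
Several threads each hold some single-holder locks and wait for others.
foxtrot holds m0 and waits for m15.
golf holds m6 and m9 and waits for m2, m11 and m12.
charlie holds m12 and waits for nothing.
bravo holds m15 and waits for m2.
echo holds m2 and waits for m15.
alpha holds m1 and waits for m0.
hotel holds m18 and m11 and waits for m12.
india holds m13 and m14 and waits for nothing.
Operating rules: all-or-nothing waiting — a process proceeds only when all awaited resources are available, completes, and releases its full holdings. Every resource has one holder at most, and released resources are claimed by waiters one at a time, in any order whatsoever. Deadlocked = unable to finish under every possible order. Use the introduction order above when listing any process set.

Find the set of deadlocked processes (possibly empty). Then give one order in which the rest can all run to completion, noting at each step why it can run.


The deadlocked set is foxtrot, golf, bravo, echo and alpha.
Key observation: the loop bravo -> echo -> bravo blocks itself forever; foxtrot, golf and alpha wait into the deadlock from upstream.
The rest can finish in the order india, charlie, hotel.
Check, step by step:
  run india (it waits on nothing); releases m13 and m14
  run charlie (it waits on nothing); releases m12
  hotel: everything it awaited (m12) is free; runs, freeing m18 and m11


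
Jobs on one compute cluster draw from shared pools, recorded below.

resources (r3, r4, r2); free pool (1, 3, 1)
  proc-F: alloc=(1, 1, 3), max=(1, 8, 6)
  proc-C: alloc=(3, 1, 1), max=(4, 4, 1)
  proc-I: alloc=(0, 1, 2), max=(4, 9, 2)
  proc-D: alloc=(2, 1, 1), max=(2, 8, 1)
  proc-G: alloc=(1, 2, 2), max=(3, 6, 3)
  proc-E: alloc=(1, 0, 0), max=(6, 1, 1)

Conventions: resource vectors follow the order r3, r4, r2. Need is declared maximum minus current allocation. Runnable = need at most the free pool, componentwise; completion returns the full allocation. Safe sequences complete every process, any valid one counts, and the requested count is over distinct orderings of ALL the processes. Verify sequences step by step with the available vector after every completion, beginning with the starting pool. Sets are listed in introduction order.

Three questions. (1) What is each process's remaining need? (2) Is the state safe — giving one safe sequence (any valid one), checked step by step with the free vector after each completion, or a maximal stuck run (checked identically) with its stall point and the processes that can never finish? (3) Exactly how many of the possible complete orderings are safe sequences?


(1) Need matrix, components ordered r3, r4, r2:
  proc-F: (0, 7, 3)
  proc-C: (1, 3, 0)
  proc-I: (4, 8, 0)
  proc-D: (0, 7, 0)
  proc-G: (2, 4, 1)
  proc-E: (5, 1, 1)
(2) UNSAFE.
Key observation: even finishing proc-C, proc-G, proc-E leaves just (6, 6, 4) free — too little r4 for any of the remaining processes.
Going as far as possible: proc-C, proc-G, proc-E; after that, nothing fits. Step-by-step check:
  pool = (1, 3, 1)
  proc-C needs (1, 3, 0) <= (1, 3, 1) -> finishes; pool += (3, 1, 1) = (4, 4, 2)
  proc-G needs (2, 4, 1) <= (4, 4, 2) -> finishes; pool += (1, 2, 2) = (5, 6, 4)
  proc-E needs (5, 1, 1) <= (5, 6, 4) -> finishes; pool += (1, 0, 0) = (6, 6, 4)
  proc-F still needs (0, 7, 3) but only (6, 6, 4) is free — short on r4
  proc-I still needs (4, 8, 0) but only (6, 6, 4) is free — short on r4
  proc-D still needs (0, 7, 0) but only (6, 6, 4) is free — short on r4
Never able to finish: proc-F, proc-I and proc-D.
(3) Precisely 0 of the possible complete orderings are safe sequences.


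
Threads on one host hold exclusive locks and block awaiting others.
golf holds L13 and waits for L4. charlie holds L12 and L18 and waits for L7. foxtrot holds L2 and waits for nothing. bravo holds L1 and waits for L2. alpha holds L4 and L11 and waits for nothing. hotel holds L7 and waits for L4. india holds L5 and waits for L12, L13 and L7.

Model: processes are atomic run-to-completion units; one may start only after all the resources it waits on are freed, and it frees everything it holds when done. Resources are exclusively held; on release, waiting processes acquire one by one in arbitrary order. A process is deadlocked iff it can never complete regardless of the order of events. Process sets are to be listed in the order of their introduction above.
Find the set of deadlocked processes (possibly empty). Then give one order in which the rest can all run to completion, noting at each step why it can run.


The deadlocked set is empty.
Key observation: every chain of waits terminates; starting from the processes that wait on nothing, all the rest unlock in turn.
A valid finishing order for the others: alpha, hotel, charlie, golf, foxtrot, bravo, india.
Verifying each step:
  alpha waits on nothing -> runs at once and releases L4 and L11
  run hotel (all its waits — L4 — are resolved); releases L7
  run charlie (all its waits — L7 — are resolved); releases L12 and L18
  run golf (all its waits — L4 — are resolved); releases L13
  foxtrot waits on nothing -> runs at once and releases L2
  run bravo (all its waits — L2 — are resolved); releases L1
  run india (all its waits — L12, L13 and L7 — are resolved); releases L5


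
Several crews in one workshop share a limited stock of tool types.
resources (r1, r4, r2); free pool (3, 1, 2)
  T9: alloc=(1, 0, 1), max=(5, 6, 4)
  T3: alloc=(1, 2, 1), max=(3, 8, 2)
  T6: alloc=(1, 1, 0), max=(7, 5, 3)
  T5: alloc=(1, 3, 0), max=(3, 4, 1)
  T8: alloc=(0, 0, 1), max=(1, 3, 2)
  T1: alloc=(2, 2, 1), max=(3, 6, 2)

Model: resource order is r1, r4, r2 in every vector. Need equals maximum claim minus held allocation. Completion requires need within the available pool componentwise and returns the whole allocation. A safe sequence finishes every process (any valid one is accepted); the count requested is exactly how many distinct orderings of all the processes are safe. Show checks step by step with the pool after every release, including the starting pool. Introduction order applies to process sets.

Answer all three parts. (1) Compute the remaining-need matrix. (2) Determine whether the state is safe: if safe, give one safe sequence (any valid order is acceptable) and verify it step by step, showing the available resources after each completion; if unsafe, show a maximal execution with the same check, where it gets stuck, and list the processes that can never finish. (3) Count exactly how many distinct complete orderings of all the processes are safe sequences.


(1) Outstanding need per process (order r1, r4, r2):
  T9: (4, 6, 3)
  T3: (2, 6, 1)
  T6: (6, 4, 3)
  T5: (2, 1, 1)
  T8: (1, 3, 1)
  T1: (1, 4, 1)
(2) SAFE. One safe sequence: T5, T1, T8, T6, T9, T3.
Key observation: reading the order forward, T5 is the first process whose need (2, 1, 1) meets the free pool (3, 1, 2) exactly on a resource it requests.
Verifying each step:
  pool = (3, 1, 2)
  T5 needs (2, 1, 1) <= (3, 1, 2) -> finishes; pool += (1, 3, 0) = (4, 4, 2)
  T1 needs (1, 4, 1) <= (4, 4, 2) -> finishes; pool += (2, 2, 1) = (6, 6, 3)
  T8 needs (1, 3, 1) <= (6, 6, 3) -> finishes; pool += (0, 0, 1) = (6, 6, 4)
  T6 needs (6, 4, 3) <= (6, 6, 4) -> finishes; pool += (1, 1, 0) = (7, 7, 4)
  T9 needs (4, 6, 3) <= (7, 7, 4) -> finishes; pool += (1, 0, 1) = (8, 7, 5)
  T3 needs (2, 6, 1) <= (8, 7, 5) -> finishes; pool += (1, 2, 1) = (9, 9, 6)
(3) Exactly 30 of the possible complete orderings are safe sequences.


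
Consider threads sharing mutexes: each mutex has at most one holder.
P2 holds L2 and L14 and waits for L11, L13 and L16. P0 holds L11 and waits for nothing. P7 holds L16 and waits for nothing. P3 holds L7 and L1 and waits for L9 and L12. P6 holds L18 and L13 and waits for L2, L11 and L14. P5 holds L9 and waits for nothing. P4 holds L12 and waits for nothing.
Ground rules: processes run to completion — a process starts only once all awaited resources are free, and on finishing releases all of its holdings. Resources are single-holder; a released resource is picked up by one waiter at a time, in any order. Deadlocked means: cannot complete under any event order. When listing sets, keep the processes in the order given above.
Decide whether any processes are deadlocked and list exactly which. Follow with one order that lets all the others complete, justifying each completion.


Deadlocked set: P2 and P6.
Key observation: along P2 -> P6 -> P2, each member waits on what the next one holds — a deadlock; no other process is dragged down with it.
A valid finishing order for the others: P4, P0, P5, P7, P3.
Step-by-step check:
  P4 waits on nothing -> runs at once and releases L12
  P0 waits on nothing -> runs at once and releases L11
  P5 waits on nothing -> runs at once and releases L9
  P7 waits on nothing -> runs at once and releases L16
  run P3 (all its waits — L9 and L12 — are resolved); releases L7 and L1


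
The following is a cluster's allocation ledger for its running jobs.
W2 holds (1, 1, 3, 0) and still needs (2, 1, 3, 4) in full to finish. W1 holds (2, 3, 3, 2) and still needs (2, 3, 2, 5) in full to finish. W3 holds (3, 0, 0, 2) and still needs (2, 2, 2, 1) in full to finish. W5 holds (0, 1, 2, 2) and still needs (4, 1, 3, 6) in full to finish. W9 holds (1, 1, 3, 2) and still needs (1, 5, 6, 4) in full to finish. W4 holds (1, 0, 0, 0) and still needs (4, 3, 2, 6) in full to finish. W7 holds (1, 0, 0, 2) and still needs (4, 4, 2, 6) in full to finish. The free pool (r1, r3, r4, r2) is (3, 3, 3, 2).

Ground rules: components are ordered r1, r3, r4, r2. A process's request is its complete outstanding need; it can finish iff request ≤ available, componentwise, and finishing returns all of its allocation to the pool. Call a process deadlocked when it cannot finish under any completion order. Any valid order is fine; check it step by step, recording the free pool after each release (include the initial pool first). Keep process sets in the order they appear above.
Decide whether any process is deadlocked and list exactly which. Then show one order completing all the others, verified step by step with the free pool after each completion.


Deadlocked: W1, W5, W9, W4 and W7.
Key observation: after W3, W2 the pool peaks at (7, 4, 6, 4), and each blocked process is short somewhere: W1 on r2; W5 on r2; W9 on r3; W4 on r2; W7 on r2.
A valid finishing order for the others: W3, W2. Step-by-step check:
  pool = (3, 3, 3, 2)
  W3 needs (2, 2, 2, 1) <= (3, 3, 3, 2) -> finishes; pool += (3, 0, 0, 2) = (6, 3, 3, 4)
  W2 needs (2, 1, 3, 4) <= (6, 3, 3, 4) -> finishes; pool += (1, 1, 3, 0) = (7, 4, 6, 4)
The blocked processes can never fit:
  W1 cannot run: need (2, 3, 2, 5) vs free (7, 4, 6, 4) (insufficient r2)
  W5 cannot run: need (4, 1, 3, 6) vs free (7, 4, 6, 4) (insufficient r2)
  W9 cannot run: need (1, 5, 6, 4) vs free (7, 4, 6, 4) (insufficient r3)
  W4 cannot run: need (4, 3, 2, 6) vs free (7, 4, 6, 4) (insufficient r2)
  W7 cannot run: need (4, 4, 2, 6) vs free (7, 4, 6, 4) (insufficient r2)
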